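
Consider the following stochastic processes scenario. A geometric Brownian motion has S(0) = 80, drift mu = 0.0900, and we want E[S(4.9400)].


E[S(t)] = S(0) * exp(mu * t)
= 80 * exp(0.0900 * 4.9400)
= 80 * 1.5599
= 124.7893

124.7893


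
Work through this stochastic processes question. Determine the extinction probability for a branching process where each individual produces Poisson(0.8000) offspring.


Since mu = 0.8000 <= 1, extinction probability = 1.

1.0000


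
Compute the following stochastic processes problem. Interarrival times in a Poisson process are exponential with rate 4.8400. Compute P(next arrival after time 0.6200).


P(X > t) = exp(-lambda * t)
= exp(-4.8400 * 0.6200)
= exp(-3.0008) = 0.0497

0.0497


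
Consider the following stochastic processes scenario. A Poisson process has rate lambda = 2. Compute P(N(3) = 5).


P(N(t)=k) = (lambda*t)^k * exp(-lambda*t) / k!
lambda*t = 6
= 6^5 * exp(-6) / 5!
= 7776 * 0.0025 / 120
= 0.1606

0.1606


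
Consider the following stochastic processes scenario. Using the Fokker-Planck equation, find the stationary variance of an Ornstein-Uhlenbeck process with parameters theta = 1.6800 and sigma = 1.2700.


Stationary variance = sigma^2 / (2*theta)
= 1.2700^2 / (2*1.6800)
= 1.6129 / 3.3600
= 0.4800

0.4800


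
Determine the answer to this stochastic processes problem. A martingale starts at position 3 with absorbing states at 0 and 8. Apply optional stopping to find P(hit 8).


By optional stopping theorem: E(M at tau) = M(0) = 3
P(hit 8)*8 + P(hit 0)*0 = 3
P(hit 8) = (3 - 0)/(8 - 0) = 3/8 = 0.3750

0.3750


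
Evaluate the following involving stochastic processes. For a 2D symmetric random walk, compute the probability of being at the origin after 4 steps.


P = C(4,2)^2 / 4^4
= 6^2 / 256
= 36 / 256
= 0.1406

0.1406


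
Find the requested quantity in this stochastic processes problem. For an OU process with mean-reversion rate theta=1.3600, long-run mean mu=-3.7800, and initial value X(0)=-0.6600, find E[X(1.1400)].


E[X(t)] = mu + (X(0) - mu)*exp(-theta*t)
= -3.7800 + (-0.6600 - -3.7800)*exp(-1.3600*1.1400)
= -3.7800 + 3.1200 * 0.2122
= -3.1181

-3.1181


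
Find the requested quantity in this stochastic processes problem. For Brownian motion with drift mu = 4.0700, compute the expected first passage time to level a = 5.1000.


Expected first passage time = a/mu
= 5.1000/4.0700
= 1.2531

1.2531


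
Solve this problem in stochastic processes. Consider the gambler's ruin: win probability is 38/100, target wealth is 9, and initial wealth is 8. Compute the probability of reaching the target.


Gambler's ruin formula:
r = q/p = 0.6200/0.3800 = 1.6316
P(win) = (1 - r^i)/(1 - r^N)
= (1 - 1.6316^8)/(1 - 1.6316^9)
= 0.6081

0.6081


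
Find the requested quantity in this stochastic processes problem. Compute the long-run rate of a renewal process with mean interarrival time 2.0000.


Long-run renewal rate = 1/E(X)
= 1/2.0000
= 0.5000

0.5000


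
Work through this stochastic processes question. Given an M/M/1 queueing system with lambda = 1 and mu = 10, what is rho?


rho = lambda/mu
= 1/10
= 0.1000

0.1000


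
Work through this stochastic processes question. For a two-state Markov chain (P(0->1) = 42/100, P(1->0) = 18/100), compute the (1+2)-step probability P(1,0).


P^3 = P^1 * P^2
Computing via matrix multiplication of the transition matrix.
Entry (1,0) of P^3 = 0.2808

0.2808


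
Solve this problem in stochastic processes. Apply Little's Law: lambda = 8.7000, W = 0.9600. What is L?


Little's Law: L = lambda * W
= 8.7000 * 0.9600
= 8.3520

8.3520


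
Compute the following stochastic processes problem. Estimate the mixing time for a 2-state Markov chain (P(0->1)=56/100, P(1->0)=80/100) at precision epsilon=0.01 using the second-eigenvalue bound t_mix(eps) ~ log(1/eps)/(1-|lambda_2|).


lambda_2 = |1 - p01 - p10| = |1 - 0.5600 - 0.8000| = 0.3600
t_mix ~ log(1/eps)/(1 - |lambda_2|)
= log(100)/(1 - 0.3600) = 4.6052/0.6400
= 7.1956

7.1956


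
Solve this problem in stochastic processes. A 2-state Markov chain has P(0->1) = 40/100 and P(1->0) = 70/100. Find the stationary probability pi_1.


Stationary distribution: pi_0 = p10/(p01+p10), pi_1 = p01/(p01+p10)
p01 = 0.4000, p10 = 0.7000
pi_1 = 0.3636

0.3636


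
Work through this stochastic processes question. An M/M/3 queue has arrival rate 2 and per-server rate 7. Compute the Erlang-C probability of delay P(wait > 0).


a = lambda/mu = 0.2857
rho = a/c = 0.0952
Erlang-C formula applied:
C(c,a) = 0.0032

0.0032


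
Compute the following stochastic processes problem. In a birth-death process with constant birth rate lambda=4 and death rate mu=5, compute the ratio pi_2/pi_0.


For birth-death process, pi_n/pi_0 = (lambda/mu)^n
= (4/5)^2
= 0.6400

0.6400


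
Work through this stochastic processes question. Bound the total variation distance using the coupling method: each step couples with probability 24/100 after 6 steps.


TV distance bound <= (1-delta)^n
= (1 - 0.2400)^6
= 0.7600^6
= 0.1927

0.1927


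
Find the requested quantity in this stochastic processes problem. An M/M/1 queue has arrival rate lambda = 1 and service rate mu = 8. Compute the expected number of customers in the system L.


rho = 1/8 = 0.1250
L = rho/(1-rho)
= 0.1250/0.8750
= 0.1429

0.1429


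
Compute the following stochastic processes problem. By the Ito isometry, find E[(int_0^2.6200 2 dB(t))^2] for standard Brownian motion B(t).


By Ito isometry: E[(int f dB)^2] = int f^2 dt
= 2^2 * 2.6200
= 4 * 2.6200 = 10.4800

10.4800


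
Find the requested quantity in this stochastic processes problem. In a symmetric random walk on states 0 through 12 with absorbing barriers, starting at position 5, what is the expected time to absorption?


For symmetric RW on 0,...,N with absorbing barriers, E(i) = i*(N-i)
E(5) = 5 * 7 = 35

35


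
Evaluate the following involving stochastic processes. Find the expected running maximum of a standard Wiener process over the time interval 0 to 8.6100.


E(max B(s)) = sqrt(2t/pi)
= sqrt(2*8.6100/pi)
= sqrt(5.4813)
= 2.3412

2.3412


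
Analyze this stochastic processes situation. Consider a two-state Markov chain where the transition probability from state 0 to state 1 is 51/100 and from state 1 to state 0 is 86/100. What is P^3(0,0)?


Computing P^3 by matrix multiplication.
P = [[0.4900, 0.5100], [0.8600, 0.1400]]
After raising P to the power 3:
P^3(0,0) = 0.6089

0.6089


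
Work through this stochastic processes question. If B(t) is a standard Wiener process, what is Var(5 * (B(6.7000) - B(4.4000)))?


Var(alpha*(B(t)-B(s))) = alpha^2 * (t-s)
= 5^2 * (6.7000 - 4.4000)
= 25 * 2.3000
= 57.5000

57.5000


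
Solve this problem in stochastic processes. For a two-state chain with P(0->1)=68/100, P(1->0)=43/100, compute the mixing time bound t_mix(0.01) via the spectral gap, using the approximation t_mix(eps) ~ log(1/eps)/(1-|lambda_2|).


lambda_2 = |1 - p01 - p10| = |1 - 0.6800 - 0.4300| = 0.1100
t_mix ~ log(1/eps)/(1 - |lambda_2|)
= log(100)/(1 - 0.1100) = 4.6052/0.8900
= 5.1743

5.1743


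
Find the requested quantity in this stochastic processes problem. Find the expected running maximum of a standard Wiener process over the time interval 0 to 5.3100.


E(max B(s)) = sqrt(2t/pi)
= sqrt(2*5.3100/pi)
= sqrt(3.3805)
= 1.8386

1.8386


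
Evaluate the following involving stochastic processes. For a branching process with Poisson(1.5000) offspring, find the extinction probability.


Since mu = 1.5000 > 1, extinction prob q < 1.
Solve s = exp(mu*(s-1)) iteratively.
q = 0.4172

0.4172


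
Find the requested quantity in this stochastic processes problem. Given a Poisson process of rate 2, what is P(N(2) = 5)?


P(N(t)=k) = (lambda*t)^k * exp(-lambda*t) / k!
lambda*t = 4
= 4^5 * exp(-4) / 5!
= 1024 * 0.0183 / 120
= 0.1563

0.1563


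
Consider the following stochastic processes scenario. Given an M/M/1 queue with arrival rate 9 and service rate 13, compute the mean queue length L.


rho = 9/13 = 0.6923
L = rho/(1-rho)
= 0.6923/0.3077
= 2.2500

2.2500


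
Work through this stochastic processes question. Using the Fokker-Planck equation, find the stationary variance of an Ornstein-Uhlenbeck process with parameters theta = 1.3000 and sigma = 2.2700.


Stationary variance = sigma^2 / (2*theta)
= 2.2700^2 / (2*1.3000)
= 5.1529 / 2.6000
= 1.9819

1.9819


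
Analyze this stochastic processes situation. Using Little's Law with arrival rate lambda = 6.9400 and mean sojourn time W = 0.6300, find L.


Little's Law: L = lambda * W
= 6.9400 * 0.6300
= 4.3722

4.3722


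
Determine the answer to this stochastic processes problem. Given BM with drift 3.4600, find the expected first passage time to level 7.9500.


Expected first passage time = a/mu
= 7.9500/3.4600
= 2.2977

2.2977


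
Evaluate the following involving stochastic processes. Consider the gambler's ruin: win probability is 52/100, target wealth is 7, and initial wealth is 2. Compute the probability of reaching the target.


Gambler's ruin formula:
r = q/p = 0.4800/0.5200 = 0.9231
P(win) = (1 - r^i)/(1 - r^N)
= (1 - 0.9231^2)/(1 - 0.9231^7)
= 0.3449

0.3449


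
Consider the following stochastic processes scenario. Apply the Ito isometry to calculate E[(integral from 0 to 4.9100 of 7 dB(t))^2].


By Ito isometry: E[(int f dB)^2] = int f^2 dt
= 7^2 * 4.9100
= 49 * 4.9100 = 240.5900

240.5900


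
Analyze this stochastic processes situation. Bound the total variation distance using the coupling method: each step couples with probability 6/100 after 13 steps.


TV distance bound <= (1-delta)^n
= (1 - 0.0600)^13
= 0.9400^13
= 0.4474

0.4474


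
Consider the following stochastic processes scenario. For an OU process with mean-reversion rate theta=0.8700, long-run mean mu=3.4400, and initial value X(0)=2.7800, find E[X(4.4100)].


E[X(t)] = mu + (X(0) - mu)*exp(-theta*t)
= 3.4400 + (2.7800 - 3.4400)*exp(-0.8700*4.4100)
= 3.4400 + -0.6600 * 0.0216
= 3.4258

3.4258


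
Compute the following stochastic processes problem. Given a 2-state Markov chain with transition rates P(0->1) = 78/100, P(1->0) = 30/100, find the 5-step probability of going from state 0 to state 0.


Computing P^5 by matrix multiplication.
P = [[0.2200, 0.7800], [0.3000, 0.7000]]
After raising P to the power 5:
P^5(0,0) = 0.2778

0.2778


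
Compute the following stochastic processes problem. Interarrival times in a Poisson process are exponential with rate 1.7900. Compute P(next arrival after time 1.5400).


P(X > t) = exp(-lambda * t)
= exp(-1.7900 * 1.5400)
= exp(-2.7566) = 0.0635

0.0635


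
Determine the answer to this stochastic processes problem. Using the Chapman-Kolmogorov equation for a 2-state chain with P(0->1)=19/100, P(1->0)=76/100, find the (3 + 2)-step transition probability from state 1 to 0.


P^5 = P^3 * P^2
Computing via matrix multiplication of the transition matrix.
Entry (1,0) of P^5 = 0.8000

0.8000


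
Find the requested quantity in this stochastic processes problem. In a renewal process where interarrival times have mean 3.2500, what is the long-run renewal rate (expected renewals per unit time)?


Long-run renewal rate = 1/E(X)
= 1/3.2500
= 0.3077

0.3077


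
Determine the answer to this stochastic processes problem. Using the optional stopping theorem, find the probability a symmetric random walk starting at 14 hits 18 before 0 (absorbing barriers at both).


By optional stopping theorem: E(M at tau) = M(0) = 14
P(hit 18)*18 + P(hit 0)*0 = 14
P(hit 18) = (14 - 0)/(18 - 0) = 7/9 = 0.7778

0.7778


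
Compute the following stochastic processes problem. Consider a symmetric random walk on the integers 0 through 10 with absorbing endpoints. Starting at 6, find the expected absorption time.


For symmetric RW on 0,...,N with absorbing barriers, E(i) = i*(N-i)
E(6) = 6 * 4 = 24

24


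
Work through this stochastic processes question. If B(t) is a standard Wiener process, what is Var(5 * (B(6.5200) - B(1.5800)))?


Var(alpha*(B(t)-B(s))) = alpha^2 * (t-s)
= 5^2 * (6.5200 - 1.5800)
= 25 * 4.9400
= 123.5000

123.5000


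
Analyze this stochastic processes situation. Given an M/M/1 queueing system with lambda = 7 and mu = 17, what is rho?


rho = lambda/mu
= 7/17
= 0.4118

0.4118


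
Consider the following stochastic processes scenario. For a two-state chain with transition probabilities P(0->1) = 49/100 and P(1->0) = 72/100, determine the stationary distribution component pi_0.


Stationary distribution: pi_0 = p10/(p01+p10), pi_1 = p01/(p01+p10)
p01 = 0.4900, p10 = 0.7200
pi_0 = 0.5950

0.5950


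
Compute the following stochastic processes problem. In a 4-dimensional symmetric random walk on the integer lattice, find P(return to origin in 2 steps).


P(return in 2 steps) = P(reverse first step) = 1/(2d)
= 1/8
= 0.1250

0.1250


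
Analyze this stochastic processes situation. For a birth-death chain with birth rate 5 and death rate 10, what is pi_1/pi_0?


For birth-death process, pi_n/pi_0 = (lambda/mu)^n
= (5/10)^1
= 0.5000

0.5000


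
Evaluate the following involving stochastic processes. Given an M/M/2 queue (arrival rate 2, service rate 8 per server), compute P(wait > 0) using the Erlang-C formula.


a = lambda/mu = 0.2500
rho = a/c = 0.1250
Erlang-C formula applied:
C(c,a) = 0.0278

0.0278


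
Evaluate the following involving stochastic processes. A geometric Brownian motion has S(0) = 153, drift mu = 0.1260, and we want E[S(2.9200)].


E[S(t)] = S(0) * exp(mu * t)
= 153 * exp(0.1260 * 2.9200)
= 153 * 1.4447
= 221.0431

221.0431


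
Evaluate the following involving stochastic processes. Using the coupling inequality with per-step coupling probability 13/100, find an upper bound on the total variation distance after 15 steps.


TV distance bound <= (1-delta)^n
= (1 - 0.1300)^15
= 0.8700^15
= 0.1238

0.1238


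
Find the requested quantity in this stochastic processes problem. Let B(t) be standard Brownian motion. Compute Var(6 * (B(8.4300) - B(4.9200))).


Var(alpha*(B(t)-B(s))) = alpha^2 * (t-s)
= 6^2 * (8.4300 - 4.9200)
= 36 * 3.5100
= 126.3600

126.3600


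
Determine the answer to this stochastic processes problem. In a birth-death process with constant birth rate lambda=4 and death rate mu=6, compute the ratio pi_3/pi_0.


For birth-death process, pi_n/pi_0 = (lambda/mu)^n
= (4/6)^3
= 0.2963

0.2963


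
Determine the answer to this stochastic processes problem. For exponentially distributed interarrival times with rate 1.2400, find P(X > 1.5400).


P(X > t) = exp(-lambda * t)
= exp(-1.2400 * 1.5400)
= exp(-1.9096) = 0.1481

0.1481


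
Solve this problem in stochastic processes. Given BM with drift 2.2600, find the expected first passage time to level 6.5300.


Expected first passage time = a/mu
= 6.5300/2.2600
= 2.8894

2.8894


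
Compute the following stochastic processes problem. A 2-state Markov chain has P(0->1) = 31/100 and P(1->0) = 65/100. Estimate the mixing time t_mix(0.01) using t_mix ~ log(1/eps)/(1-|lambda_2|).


lambda_2 = |1 - p01 - p10| = |1 - 0.3100 - 0.6500| = 0.0400
t_mix ~ log(1/eps)/(1 - |lambda_2|)
= log(100)/(1 - 0.0400) = 4.6052/0.9600
= 4.7971

4.7971


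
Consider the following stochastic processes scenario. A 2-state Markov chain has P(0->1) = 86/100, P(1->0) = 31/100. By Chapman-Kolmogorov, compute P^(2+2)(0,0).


P^4 = P^2 * P^2
Computing via matrix multiplication of the transition matrix.
Entry (0,0) of P^4 = 0.2656

0.2656


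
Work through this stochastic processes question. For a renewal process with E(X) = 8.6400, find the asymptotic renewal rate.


Long-run renewal rate = 1/E(X)
= 1/8.6400
= 0.1157

0.1157


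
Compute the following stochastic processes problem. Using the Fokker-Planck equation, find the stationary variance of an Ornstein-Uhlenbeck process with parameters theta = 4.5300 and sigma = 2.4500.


Stationary variance = sigma^2 / (2*theta)
= 2.4500^2 / (2*4.5300)
= 6.0025 / 9.0600
= 0.6625

0.6625


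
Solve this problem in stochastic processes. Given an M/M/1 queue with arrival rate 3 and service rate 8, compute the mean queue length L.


rho = 3/8 = 0.3750
L = rho/(1-rho)
= 0.3750/0.6250
= 0.6000

0.6000


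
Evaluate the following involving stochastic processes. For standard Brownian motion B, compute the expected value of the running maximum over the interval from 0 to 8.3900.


E(max B(s)) = sqrt(2t/pi)
= sqrt(2*8.3900/pi)
= sqrt(5.3412)
= 2.3111

2.3111


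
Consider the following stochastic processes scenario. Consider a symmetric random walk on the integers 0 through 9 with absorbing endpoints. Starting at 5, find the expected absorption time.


For symmetric RW on 0,...,N with absorbing barriers, E(i) = i*(N-i)
E(5) = 5 * 4 = 20

20


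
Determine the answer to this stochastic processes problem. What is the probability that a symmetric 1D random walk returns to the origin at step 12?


P(S(12) = 0) = C(12,6) / 4^6
= 924 / 4096
= 0.2256

0.2256


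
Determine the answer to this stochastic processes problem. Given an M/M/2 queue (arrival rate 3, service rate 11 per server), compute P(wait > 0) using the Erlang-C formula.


a = lambda/mu = 0.2727
rho = a/c = 0.1364
Erlang-C formula applied:
C(c,a) = 0.0327

0.0327


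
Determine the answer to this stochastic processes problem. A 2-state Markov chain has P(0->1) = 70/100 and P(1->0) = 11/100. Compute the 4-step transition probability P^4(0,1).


Computing P^4 by matrix multiplication.
P = [[0.3000, 0.7000], [0.1100, 0.8900]]
After raising P to the power 4:
P^4(0,1) = 0.8631

0.8631


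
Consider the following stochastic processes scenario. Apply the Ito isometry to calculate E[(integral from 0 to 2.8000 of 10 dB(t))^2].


By Ito isometry: E[(int f dB)^2] = int f^2 dt
= 10^2 * 2.8000
= 100 * 2.8000 = 280.0000

280.0000


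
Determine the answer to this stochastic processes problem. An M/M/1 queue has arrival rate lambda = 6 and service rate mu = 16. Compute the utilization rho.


rho = lambda/mu
= 6/16
= 0.3750

0.3750


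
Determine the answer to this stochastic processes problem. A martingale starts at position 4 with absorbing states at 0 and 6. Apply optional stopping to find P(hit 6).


By optional stopping theorem: E(M at tau) = M(0) = 4
P(hit 6)*6 + P(hit 0)*0 = 4
P(hit 6) = (4 - 0)/(6 - 0) = 2/3 = 0.6667

0.6667


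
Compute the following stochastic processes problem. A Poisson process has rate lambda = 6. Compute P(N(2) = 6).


P(N(t)=k) = (lambda*t)^k * exp(-lambda*t) / k!
lambda*t = 12
= 12^6 * exp(-12) / 6!
= 2985984 * 6.1442e-06 / 720
= 0.0255

0.0255


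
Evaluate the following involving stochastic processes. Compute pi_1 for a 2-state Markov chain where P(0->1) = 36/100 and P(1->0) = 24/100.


Stationary distribution: pi_0 = p10/(p01+p10), pi_1 = p01/(p01+p10)
p01 = 0.3600, p10 = 0.2400
pi_1 = 0.6000

0.6000


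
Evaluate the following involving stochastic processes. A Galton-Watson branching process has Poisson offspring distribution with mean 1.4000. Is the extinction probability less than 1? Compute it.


Since mu = 1.4000 > 1, extinction prob q < 1.
Solve s = exp(mu*(s-1)) iteratively.
q = 0.4890

0.4890


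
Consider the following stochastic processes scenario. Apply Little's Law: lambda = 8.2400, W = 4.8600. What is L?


Little's Law: L = lambda * W
= 8.2400 * 4.8600
= 40.0464

40.0464


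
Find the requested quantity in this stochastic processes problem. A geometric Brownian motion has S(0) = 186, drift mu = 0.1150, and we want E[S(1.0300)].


E[S(t)] = S(0) * exp(mu * t)
= 186 * exp(0.1150 * 1.0300)
= 186 * 1.1258
= 209.3896

209.3896


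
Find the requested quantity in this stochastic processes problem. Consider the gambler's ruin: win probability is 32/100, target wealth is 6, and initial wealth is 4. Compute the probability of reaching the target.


Gambler's ruin formula:
r = q/p = 0.6800/0.3200 = 2.1250
P(win) = (1 - r^i)/(1 - r^N)
= (1 - 2.1250^4)/(1 - 2.1250^6)
= 0.2129

0.2129


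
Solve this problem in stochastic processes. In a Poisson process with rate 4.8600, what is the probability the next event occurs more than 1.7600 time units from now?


P(X > t) = exp(-lambda * t)
= exp(-4.8600 * 1.7600)
= exp(-8.5536) = 1.9285e-04

1.9285e-04


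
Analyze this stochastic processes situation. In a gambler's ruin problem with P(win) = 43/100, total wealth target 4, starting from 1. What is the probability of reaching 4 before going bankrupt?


Gambler's ruin formula:
r = q/p = 0.5700/0.4300 = 1.3256
P(win) = (1 - r^i)/(1 - r^N)
= (1 - 1.3256^1)/(1 - 1.3256^4)
= 0.1560

0.1560


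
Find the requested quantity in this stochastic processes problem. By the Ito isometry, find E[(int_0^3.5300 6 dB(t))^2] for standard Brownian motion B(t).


By Ito isometry: E[(int f dB)^2] = int f^2 dt
= 6^2 * 3.5300
= 36 * 3.5300 = 127.0800

127.0800


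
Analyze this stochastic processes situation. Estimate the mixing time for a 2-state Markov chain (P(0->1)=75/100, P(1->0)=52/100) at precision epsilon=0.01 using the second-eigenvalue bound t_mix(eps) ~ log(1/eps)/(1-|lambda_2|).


lambda_2 = |1 - p01 - p10| = |1 - 0.7500 - 0.5200| = 0.2700
t_mix ~ log(1/eps)/(1 - |lambda_2|)
= log(100)/(1 - 0.2700) = 4.6052/0.7300
= 6.3085

6.3085


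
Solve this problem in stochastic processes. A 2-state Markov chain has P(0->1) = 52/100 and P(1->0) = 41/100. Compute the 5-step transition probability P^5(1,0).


Computing P^5 by matrix multiplication.
P = [[0.4800, 0.5200], [0.4100, 0.5900]]
After raising P to the power 5:
P^5(1,0) = 0.4409

0.4409


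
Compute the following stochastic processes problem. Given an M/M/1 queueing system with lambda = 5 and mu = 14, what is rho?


rho = lambda/mu
= 5/14
= 0.3571

0.3571


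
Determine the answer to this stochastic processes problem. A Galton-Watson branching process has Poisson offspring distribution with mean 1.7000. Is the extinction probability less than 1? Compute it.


Since mu = 1.7000 > 1, extinction prob q < 1.
Solve s = exp(mu*(s-1)) iteratively.
q = 0.3088

0.3088


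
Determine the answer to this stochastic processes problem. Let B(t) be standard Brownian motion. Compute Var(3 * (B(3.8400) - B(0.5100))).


Var(alpha*(B(t)-B(s))) = alpha^2 * (t-s)
= 3^2 * (3.8400 - 0.5100)
= 9 * 3.3300
= 29.9700

29.9700


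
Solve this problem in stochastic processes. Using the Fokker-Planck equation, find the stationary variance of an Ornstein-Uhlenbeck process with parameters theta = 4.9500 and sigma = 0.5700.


Stationary variance = sigma^2 / (2*theta)
= 0.5700^2 / (2*4.9500)
= 0.3249 / 9.9000
= 0.0328

0.0328


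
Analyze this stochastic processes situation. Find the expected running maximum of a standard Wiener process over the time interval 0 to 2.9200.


E(max B(s)) = sqrt(2t/pi)
= sqrt(2*2.9200/pi)
= sqrt(1.8589)
= 1.3634

1.3634


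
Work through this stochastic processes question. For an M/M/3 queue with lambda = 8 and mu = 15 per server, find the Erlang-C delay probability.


a = lambda/mu = 0.5333
rho = a/c = 0.1778
Erlang-C formula applied:
C(c,a) = 0.0180

0.0180


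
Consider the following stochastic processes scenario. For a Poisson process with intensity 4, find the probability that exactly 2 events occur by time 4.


P(N(t)=k) = (lambda*t)^k * exp(-lambda*t) / k!
lambda*t = 16
= 16^2 * exp(-16) / 2!
= 256 * 1.1254e-07 / 2
= 1.4405e-05

1.4405e-05


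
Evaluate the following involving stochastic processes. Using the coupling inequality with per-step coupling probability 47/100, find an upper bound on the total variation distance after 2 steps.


TV distance bound <= (1-delta)^n
= (1 - 0.4700)^2
= 0.5300^2
= 0.2809

0.2809


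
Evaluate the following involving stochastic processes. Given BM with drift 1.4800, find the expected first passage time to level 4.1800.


Expected first passage time = a/mu
= 4.1800/1.4800
= 2.8243

2.8243


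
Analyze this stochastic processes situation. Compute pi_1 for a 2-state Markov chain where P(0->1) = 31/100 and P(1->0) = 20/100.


Stationary distribution: pi_0 = p10/(p01+p10), pi_1 = p01/(p01+p10)
p01 = 0.3100, p10 = 0.2000
pi_1 = 0.6078

0.6078


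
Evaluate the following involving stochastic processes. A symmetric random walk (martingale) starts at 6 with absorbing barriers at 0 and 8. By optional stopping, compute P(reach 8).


By optional stopping theorem: E(M at tau) = M(0) = 6
P(hit 8)*8 + P(hit 0)*0 = 6
P(hit 8) = (6 - 0)/(8 - 0) = 3/4 = 0.7500

0.7500


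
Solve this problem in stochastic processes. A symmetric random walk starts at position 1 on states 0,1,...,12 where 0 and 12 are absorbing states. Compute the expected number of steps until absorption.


For symmetric RW on 0,...,N with absorbing barriers, E(i) = i*(N-i)
E(1) = 1 * 11 = 11

11


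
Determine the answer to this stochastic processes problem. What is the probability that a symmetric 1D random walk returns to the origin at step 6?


P(S(6) = 0) = C(6,3) / 4^3
= 20 / 64
= 0.3125

0.3125


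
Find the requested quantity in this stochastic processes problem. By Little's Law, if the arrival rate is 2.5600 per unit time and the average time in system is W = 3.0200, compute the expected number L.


Little's Law: L = lambda * W
= 2.5600 * 3.0200
= 7.7312

7.7312


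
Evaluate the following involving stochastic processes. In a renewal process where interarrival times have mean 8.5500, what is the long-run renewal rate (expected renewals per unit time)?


Long-run renewal rate = 1/E(X)
= 1/8.5500
= 0.1170

0.1170


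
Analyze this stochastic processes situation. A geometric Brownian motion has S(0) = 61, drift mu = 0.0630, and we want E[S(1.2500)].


E[S(t)] = S(0) * exp(mu * t)
= 61 * exp(0.0630 * 1.2500)
= 61 * 1.0819
= 65.9980

65.9980


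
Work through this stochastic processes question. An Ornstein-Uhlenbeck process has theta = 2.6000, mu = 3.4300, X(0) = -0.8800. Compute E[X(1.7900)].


E[X(t)] = mu + (X(0) - mu)*exp(-theta*t)
= 3.4300 + (-0.8800 - 3.4300)*exp(-2.6000*1.7900)
= 3.4300 + -4.3100 * 0.0095
= 3.3890

3.3890


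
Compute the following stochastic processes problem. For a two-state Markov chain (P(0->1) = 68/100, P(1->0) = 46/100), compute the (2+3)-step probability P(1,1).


P^5 = P^2 * P^3
Computing via matrix multiplication of the transition matrix.
Entry (1,1) of P^5 = 0.5965

0.5965


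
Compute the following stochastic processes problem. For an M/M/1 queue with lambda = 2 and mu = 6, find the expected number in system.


rho = 2/6 = 0.3333
L = rho/(1-rho)
= 0.3333/0.6667
= 0.5000

0.5000


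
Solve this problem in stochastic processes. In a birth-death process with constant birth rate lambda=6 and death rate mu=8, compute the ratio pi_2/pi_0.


For birth-death process, pi_n/pi_0 = (lambda/mu)^n
= (6/8)^2
= 0.5625

0.5625


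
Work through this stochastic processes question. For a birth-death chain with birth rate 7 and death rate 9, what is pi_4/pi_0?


For birth-death process, pi_n/pi_0 = (lambda/mu)^n
= (7/9)^4
= 0.3660

0.3660


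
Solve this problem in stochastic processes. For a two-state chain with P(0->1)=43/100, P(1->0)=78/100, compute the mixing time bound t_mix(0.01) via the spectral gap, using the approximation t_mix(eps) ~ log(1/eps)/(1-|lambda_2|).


lambda_2 = |1 - p01 - p10| = |1 - 0.4300 - 0.7800| = 0.2100
t_mix ~ log(1/eps)/(1 - |lambda_2|)
= log(100)/(1 - 0.2100) = 4.6052/0.7900
= 5.8293

5.8293


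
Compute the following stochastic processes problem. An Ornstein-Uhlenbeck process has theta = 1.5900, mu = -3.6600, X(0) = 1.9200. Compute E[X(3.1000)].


E[X(t)] = mu + (X(0) - mu)*exp(-theta*t)
= -3.6600 + (1.9200 - -3.6600)*exp(-1.5900*3.1000)
= -3.6600 + 5.5800 * 0.0072
= -3.6196

-3.6196


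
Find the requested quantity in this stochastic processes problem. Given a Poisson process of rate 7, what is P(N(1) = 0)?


P(N(t)=k) = (lambda*t)^k * exp(-lambda*t) / k!
lambda*t = 7
= 7^0 * exp(-7) / 0!
= 1 * 9.1188e-04 / 1
= 9.1188e-04

9.1188e-04


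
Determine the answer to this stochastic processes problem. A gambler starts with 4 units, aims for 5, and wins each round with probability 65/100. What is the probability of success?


Gambler's ruin formula:
r = q/p = 0.3500/0.6500 = 0.5385
P(win) = (1 - r^i)/(1 - r^N)
= (1 - 0.5385^4)/(1 - 0.5385^5)
= 0.9594

0.9594


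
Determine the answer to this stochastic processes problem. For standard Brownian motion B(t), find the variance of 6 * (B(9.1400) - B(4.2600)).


Var(alpha*(B(t)-B(s))) = alpha^2 * (t-s)
= 6^2 * (9.1400 - 4.2600)
= 36 * 4.8800
= 175.6800

175.6800


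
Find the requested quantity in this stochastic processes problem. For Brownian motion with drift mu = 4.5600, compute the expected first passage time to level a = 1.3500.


Expected first passage time = a/mu
= 1.3500/4.5600
= 0.2961

0.2961


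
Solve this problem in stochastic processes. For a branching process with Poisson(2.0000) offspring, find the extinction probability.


Since mu = 2.0000 > 1, extinction prob q < 1.
Solve s = exp(mu*(s-1)) iteratively.
q = 0.2032

0.2032


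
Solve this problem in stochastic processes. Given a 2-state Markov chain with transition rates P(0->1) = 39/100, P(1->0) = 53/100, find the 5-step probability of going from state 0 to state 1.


Computing P^5 by matrix multiplication.
P = [[0.6100, 0.3900], [0.5300, 0.4700]]
After raising P to the power 5:
P^5(0,1) = 0.4239

0.4239


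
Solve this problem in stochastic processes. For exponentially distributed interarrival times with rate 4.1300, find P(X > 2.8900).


P(X > t) = exp(-lambda * t)
= exp(-4.1300 * 2.8900)
= exp(-11.9357) = 6.5523e-06

6.5523e-06


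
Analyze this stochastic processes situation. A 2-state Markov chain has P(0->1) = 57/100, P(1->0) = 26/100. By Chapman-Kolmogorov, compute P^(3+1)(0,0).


P^4 = P^3 * P^1
Computing via matrix multiplication of the transition matrix.
Entry (0,0) of P^4 = 0.3138

0.3138


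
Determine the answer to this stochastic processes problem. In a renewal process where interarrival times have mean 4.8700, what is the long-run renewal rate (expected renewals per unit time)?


Long-run renewal rate = 1/E(X)
= 1/4.8700
= 0.2053

0.2053


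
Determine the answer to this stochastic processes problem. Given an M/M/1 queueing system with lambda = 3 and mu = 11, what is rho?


rho = lambda/mu
= 3/11
= 0.2727

0.2727


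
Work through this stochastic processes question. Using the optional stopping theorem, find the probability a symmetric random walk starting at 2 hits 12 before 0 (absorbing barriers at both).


By optional stopping theorem: E(M at tau) = M(0) = 2
P(hit 12)*12 + P(hit 0)*0 = 2
P(hit 12) = (2 - 0)/(12 - 0) = 1/6 = 0.1667

0.1667


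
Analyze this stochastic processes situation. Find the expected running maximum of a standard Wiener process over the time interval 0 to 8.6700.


E(max B(s)) = sqrt(2t/pi)
= sqrt(2*8.6700/pi)
= sqrt(5.5195)
= 2.3494

2.3494


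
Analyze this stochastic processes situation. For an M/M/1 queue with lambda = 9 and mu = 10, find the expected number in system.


rho = 9/10 = 0.9000
L = rho/(1-rho)
= 0.9000/0.1000
= 9.0000

9.0000


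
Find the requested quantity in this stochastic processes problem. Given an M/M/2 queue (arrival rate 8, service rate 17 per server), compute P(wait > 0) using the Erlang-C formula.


a = lambda/mu = 0.4706
rho = a/c = 0.2353
Erlang-C formula applied:
C(c,a) = 0.0896

0.0896


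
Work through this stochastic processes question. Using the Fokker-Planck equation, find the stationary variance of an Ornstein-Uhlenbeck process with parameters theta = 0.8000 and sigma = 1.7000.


Stationary variance = sigma^2 / (2*theta)
= 1.7000^2 / (2*0.8000)
= 2.8900 / 1.6000
= 1.8062

1.8062


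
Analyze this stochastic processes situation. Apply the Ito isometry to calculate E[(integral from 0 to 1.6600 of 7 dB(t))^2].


By Ito isometry: E[(int f dB)^2] = int f^2 dt
= 7^2 * 1.6600
= 49 * 1.6600 = 81.3400

81.3400


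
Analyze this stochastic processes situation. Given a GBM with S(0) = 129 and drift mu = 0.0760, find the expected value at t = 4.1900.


E[S(t)] = S(0) * exp(mu * t)
= 129 * exp(0.0760 * 4.1900)
= 129 * 1.3750
= 177.3726

177.3726


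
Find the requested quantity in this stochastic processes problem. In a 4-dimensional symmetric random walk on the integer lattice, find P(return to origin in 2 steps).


P(return in 2 steps) = P(reverse first step) = 1/(2d)
= 1/8
= 0.1250

0.1250


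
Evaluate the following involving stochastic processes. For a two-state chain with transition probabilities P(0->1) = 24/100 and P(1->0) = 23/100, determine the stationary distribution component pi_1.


Stationary distribution: pi_0 = p10/(p01+p10), pi_1 = p01/(p01+p10)
p01 = 0.2400, p10 = 0.2300
pi_1 = 0.5106

0.5106


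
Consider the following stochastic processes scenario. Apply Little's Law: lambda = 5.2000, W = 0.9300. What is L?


Little's Law: L = lambda * W
= 5.2000 * 0.9300
= 4.8360

4.8360


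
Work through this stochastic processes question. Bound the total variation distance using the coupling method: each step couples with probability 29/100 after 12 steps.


TV distance bound <= (1-delta)^n
= (1 - 0.2900)^12
= 0.7100^12
= 0.0164

0.0164


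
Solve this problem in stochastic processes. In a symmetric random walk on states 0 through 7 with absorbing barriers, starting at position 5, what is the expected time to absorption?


For symmetric RW on 0,...,N with absorbing barriers, E(i) = i*(N-i)
E(5) = 5 * 2 = 10

10


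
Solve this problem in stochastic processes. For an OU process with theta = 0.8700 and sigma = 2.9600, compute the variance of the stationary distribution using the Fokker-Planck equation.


Stationary variance = sigma^2 / (2*theta)
= 2.9600^2 / (2*0.8700)
= 8.7616 / 1.7400
= 5.0354

5.0354


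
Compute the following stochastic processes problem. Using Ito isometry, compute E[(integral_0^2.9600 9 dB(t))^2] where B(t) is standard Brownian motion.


By Ito isometry: E[(int f dB)^2] = int f^2 dt
= 9^2 * 2.9600
= 81 * 2.9600 = 239.7600

239.7600


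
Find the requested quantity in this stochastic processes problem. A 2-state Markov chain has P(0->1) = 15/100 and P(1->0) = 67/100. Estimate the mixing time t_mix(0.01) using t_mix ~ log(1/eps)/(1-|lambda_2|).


lambda_2 = |1 - p01 - p10| = |1 - 0.1500 - 0.6700| = 0.1800
t_mix ~ log(1/eps)/(1 - |lambda_2|)
= log(100)/(1 - 0.1800) = 4.6052/0.8200
= 5.6161

5.6161


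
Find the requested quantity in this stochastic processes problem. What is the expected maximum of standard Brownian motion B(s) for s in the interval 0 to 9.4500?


E(max B(s)) = sqrt(2t/pi)
= sqrt(2*9.4500/pi)
= sqrt(6.0161)
= 2.4528

2.4528


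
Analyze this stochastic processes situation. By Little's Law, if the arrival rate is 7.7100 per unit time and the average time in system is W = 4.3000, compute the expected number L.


Little's Law: L = lambda * W
= 7.7100 * 4.3000
= 33.1530

33.1530


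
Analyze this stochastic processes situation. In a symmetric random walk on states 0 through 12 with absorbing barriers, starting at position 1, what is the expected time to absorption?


For symmetric RW on 0,...,N with absorbing barriers, E(i) = i*(N-i)
E(1) = 1 * 11 = 11

11


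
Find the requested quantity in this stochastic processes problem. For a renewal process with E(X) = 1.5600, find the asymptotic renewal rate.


Long-run renewal rate = 1/E(X)
= 1/1.5600
= 0.6410

0.6410


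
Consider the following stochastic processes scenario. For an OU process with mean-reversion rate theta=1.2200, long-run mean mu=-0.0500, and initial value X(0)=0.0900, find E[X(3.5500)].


E[X(t)] = mu + (X(0) - mu)*exp(-theta*t)
= -0.0500 + (0.0900 - -0.0500)*exp(-1.2200*3.5500)
= -0.0500 + 0.1400 * 0.0132
= -0.0482

-0.0482


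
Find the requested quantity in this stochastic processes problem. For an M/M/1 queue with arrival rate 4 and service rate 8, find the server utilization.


rho = lambda/mu
= 4/8
= 0.5000

0.5000


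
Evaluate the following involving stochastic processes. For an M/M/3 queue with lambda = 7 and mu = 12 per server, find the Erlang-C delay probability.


a = lambda/mu = 0.5833
rho = a/c = 0.1944
Erlang-C formula applied:
C(c,a) = 0.0229

0.0229


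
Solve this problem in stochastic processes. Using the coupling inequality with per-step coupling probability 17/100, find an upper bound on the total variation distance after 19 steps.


TV distance bound <= (1-delta)^n
= (1 - 0.1700)^19
= 0.8300^19
= 0.0290

0.0290


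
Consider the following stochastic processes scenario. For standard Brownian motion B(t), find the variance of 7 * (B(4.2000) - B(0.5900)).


Var(alpha*(B(t)-B(s))) = alpha^2 * (t-s)
= 7^2 * (4.2000 - 0.5900)
= 49 * 3.6100
= 176.8900

176.8900


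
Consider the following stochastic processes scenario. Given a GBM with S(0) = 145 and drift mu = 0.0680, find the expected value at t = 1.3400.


E[S(t)] = S(0) * exp(mu * t)
= 145 * exp(0.0680 * 1.3400)
= 145 * 1.0954
= 158.8331

158.8331


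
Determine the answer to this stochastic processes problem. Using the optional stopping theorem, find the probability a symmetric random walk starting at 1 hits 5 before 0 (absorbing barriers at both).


By optional stopping theorem: E(M at tau) = M(0) = 1
P(hit 5)*5 + P(hit 0)*0 = 1
P(hit 5) = (1 - 0)/(5 - 0) = 1/5 = 0.2000

0.2000


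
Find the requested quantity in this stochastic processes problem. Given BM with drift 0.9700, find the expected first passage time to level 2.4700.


Expected first passage time = a/mu
= 2.4700/0.9700
= 2.5464

2.5464


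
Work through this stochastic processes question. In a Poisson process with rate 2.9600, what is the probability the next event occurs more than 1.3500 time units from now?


P(X > t) = exp(-lambda * t)
= exp(-2.9600 * 1.3500)
= exp(-3.9960) = 0.0184

0.0184


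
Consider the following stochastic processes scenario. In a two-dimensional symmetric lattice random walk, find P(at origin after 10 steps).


P = C(10,5)^2 / 4^10
= 252^2 / 1048576
= 63504 / 1048576
= 0.0606

0.0606


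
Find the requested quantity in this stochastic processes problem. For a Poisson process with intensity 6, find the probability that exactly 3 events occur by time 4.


P(N(t)=k) = (lambda*t)^k * exp(-lambda*t) / k!
lambda*t = 24
= 24^3 * exp(-24) / 3!
= 13824 * 3.7751e-11 / 6
= 8.6979e-08

8.6979e-08


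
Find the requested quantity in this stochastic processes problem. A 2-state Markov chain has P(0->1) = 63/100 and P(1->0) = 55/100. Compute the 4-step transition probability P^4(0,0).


Computing P^4 by matrix multiplication.
P = [[0.3700, 0.6300], [0.5500, 0.4500]]
After raising P to the power 4:
P^4(0,0) = 0.4667

0.4667


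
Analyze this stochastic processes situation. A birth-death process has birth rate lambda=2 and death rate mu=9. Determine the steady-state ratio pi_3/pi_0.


For birth-death process, pi_n/pi_0 = (lambda/mu)^n
= (2/9)^3
= 0.0110

0.0110


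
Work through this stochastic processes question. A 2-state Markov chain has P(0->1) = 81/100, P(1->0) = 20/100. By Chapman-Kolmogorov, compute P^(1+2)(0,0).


P^3 = P^1 * P^2
Computing via matrix multiplication of the transition matrix.
Entry (0,0) of P^3 = 0.1980

0.1980


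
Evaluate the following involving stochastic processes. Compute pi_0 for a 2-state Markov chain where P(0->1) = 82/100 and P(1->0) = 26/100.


Stationary distribution: pi_0 = p10/(p01+p10), pi_1 = p01/(p01+p10)
p01 = 0.8200, p10 = 0.2600
pi_0 = 0.2407

0.2407


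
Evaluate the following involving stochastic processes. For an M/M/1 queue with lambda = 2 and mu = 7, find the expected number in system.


rho = 2/7 = 0.2857
L = rho/(1-rho)
= 0.2857/0.7143
= 0.4000

0.4000
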